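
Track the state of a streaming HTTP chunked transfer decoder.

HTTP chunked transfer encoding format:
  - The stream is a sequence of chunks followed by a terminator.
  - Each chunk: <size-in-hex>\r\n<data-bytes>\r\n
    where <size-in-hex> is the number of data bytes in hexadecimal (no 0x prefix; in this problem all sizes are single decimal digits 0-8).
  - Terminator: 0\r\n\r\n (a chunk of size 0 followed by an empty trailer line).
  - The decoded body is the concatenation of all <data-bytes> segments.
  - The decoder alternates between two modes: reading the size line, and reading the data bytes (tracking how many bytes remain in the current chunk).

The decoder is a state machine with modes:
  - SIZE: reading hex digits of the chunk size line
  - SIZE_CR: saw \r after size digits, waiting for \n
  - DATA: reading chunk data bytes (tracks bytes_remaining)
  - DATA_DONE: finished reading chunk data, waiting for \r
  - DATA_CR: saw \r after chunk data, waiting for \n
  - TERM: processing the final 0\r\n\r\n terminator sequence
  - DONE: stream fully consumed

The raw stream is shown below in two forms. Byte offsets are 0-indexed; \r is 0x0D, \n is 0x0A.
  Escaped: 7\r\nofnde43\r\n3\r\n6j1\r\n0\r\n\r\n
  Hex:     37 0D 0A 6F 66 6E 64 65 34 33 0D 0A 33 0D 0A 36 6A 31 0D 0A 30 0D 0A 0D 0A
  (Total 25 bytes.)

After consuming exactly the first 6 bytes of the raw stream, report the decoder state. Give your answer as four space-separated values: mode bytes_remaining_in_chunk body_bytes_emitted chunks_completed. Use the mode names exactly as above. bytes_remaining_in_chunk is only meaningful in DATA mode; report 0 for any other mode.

Answer: DATA 4 3 0

Derivation:
Byte 0 = '7': mode=SIZE remaining=0 emitted=0 chunks_done=0
Byte 1 = 0x0D: mode=SIZE_CR remaining=0 emitted=0 chunks_done=0
Byte 2 = 0x0A: mode=DATA remaining=7 emitted=0 chunks_done=0
Byte 3 = 'o': mode=DATA remaining=6 emitted=1 chunks_done=0
Byte 4 = 'f': mode=DATA remaining=5 emitted=2 chunks_done=0
Byte 5 = 'n': mode=DATA remaining=4 emitted=3 chunks_done=0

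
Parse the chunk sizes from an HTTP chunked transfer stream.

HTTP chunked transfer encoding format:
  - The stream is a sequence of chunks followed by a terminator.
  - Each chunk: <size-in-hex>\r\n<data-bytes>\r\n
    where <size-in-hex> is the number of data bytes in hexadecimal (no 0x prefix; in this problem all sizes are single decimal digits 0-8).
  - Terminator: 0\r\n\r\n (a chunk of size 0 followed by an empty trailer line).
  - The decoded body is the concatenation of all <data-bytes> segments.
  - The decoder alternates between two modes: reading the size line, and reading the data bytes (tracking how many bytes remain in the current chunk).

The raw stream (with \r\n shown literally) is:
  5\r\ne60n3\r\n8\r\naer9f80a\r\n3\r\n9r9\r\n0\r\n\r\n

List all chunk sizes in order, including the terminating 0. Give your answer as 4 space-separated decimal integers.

Answer: 5 8 3 0

Derivation:
Chunk 1: stream[0..1]='5' size=0x5=5, data at stream[3..8]='e60n3' -> body[0..5], body so far='e60n3'
Chunk 2: stream[10..11]='8' size=0x8=8, data at stream[13..21]='aer9f80a' -> body[5..13], body so far='e60n3aer9f80a'
Chunk 3: stream[23..24]='3' size=0x3=3, data at stream[26..29]='9r9' -> body[13..16], body so far='e60n3aer9f80a9r9'
Chunk 4: stream[31..32]='0' size=0 (terminator). Final body='e60n3aer9f80a9r9' (16 bytes)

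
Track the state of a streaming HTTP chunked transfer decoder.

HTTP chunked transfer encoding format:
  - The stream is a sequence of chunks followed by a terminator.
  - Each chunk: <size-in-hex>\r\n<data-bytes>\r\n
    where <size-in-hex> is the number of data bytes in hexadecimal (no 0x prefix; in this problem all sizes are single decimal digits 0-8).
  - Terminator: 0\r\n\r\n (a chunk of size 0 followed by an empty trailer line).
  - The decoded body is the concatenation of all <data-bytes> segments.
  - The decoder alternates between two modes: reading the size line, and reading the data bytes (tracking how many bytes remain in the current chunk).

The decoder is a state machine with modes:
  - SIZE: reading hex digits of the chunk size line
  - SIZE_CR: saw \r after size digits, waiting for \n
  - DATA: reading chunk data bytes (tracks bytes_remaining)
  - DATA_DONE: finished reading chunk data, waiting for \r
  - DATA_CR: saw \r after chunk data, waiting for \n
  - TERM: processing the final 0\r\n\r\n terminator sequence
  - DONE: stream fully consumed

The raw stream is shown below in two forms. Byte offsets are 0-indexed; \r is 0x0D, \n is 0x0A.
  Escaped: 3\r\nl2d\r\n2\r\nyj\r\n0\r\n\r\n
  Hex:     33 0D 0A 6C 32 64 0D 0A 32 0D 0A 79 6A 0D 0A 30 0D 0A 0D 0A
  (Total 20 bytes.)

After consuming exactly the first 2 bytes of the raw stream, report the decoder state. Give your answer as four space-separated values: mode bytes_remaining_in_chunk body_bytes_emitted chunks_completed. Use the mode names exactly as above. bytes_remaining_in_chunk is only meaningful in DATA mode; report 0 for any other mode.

Answer: SIZE_CR 0 0 0

Derivation:
Byte 0 = '3': mode=SIZE remaining=0 emitted=0 chunks_done=0
Byte 1 = 0x0D: mode=SIZE_CR remaining=0 emitted=0 chunks_done=0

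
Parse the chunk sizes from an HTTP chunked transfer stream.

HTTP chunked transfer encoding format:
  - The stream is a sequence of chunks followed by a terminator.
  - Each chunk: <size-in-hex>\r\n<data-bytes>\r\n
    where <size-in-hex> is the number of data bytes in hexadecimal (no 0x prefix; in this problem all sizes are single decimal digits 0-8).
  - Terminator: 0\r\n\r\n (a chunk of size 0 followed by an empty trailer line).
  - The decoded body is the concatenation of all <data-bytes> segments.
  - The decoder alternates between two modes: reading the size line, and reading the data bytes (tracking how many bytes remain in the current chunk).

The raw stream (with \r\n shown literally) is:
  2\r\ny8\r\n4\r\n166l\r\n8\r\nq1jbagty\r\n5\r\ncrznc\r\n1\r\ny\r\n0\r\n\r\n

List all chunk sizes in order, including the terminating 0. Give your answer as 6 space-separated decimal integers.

Chunk 1: stream[0..1]='2' size=0x2=2, data at stream[3..5]='y8' -> body[0..2], body so far='y8'
Chunk 2: stream[7..8]='4' size=0x4=4, data at stream[10..14]='166l' -> body[2..6], body so far='y8166l'
Chunk 3: stream[16..17]='8' size=0x8=8, data at stream[19..27]='q1jbagty' -> body[6..14], body so far='y8166lq1jbagty'
Chunk 4: stream[29..30]='5' size=0x5=5, data at stream[32..37]='crznc' -> body[14..19], body so far='y8166lq1jbagtycrznc'
Chunk 5: stream[39..40]='1' size=0x1=1, data at stream[42..43]='y' -> body[19..20], body so far='y8166lq1jbagtycrzncy'
Chunk 6: stream[45..46]='0' size=0 (terminator). Final body='y8166lq1jbagtycrzncy' (20 bytes)

Answer: 2 4 8 5 1 0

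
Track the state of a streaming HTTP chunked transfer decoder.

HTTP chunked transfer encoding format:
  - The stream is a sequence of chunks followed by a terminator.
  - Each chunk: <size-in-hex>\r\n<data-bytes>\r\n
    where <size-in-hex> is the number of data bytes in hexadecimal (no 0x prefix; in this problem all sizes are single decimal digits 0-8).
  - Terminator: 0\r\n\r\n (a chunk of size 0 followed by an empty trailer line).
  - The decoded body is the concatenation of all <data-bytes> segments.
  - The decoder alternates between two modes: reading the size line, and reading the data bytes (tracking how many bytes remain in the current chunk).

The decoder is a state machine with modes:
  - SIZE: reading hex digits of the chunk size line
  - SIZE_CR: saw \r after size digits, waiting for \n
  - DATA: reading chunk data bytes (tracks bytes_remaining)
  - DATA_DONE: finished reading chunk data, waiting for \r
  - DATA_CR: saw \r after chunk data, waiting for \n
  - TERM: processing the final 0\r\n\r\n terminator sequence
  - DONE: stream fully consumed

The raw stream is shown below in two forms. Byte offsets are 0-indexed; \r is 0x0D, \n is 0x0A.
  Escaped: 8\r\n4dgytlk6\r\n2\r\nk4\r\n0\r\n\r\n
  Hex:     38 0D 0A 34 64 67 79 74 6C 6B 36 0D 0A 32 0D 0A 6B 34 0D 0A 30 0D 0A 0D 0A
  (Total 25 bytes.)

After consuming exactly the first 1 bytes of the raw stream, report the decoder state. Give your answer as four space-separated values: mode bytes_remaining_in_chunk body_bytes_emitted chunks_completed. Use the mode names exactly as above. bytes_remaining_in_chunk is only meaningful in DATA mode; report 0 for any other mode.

Answer: SIZE 0 0 0

Derivation:
Byte 0 = '8': mode=SIZE remaining=0 emitted=0 chunks_done=0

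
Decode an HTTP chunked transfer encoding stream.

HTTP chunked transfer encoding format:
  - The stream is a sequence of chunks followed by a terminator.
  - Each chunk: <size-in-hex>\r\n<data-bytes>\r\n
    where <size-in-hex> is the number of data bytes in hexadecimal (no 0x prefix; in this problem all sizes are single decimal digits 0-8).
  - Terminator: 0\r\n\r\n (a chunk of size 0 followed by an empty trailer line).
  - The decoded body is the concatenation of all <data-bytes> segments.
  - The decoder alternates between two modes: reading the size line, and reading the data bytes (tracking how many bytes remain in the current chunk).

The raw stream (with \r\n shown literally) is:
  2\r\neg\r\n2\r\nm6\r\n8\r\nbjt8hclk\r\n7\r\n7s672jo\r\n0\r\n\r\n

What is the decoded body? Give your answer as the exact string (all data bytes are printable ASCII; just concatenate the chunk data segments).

Answer: egm6bjt8hclk7s672jo

Derivation:
Chunk 1: stream[0..1]='2' size=0x2=2, data at stream[3..5]='eg' -> body[0..2], body so far='eg'
Chunk 2: stream[7..8]='2' size=0x2=2, data at stream[10..12]='m6' -> body[2..4], body so far='egm6'
Chunk 3: stream[14..15]='8' size=0x8=8, data at stream[17..25]='bjt8hclk' -> body[4..12], body so far='egm6bjt8hclk'
Chunk 4: stream[27..28]='7' size=0x7=7, data at stream[30..37]='7s672jo' -> body[12..19], body so far='egm6bjt8hclk7s672jo'
Chunk 5: stream[39..40]='0' size=0 (terminator). Final body='egm6bjt8hclk7s672jo' (19 bytes)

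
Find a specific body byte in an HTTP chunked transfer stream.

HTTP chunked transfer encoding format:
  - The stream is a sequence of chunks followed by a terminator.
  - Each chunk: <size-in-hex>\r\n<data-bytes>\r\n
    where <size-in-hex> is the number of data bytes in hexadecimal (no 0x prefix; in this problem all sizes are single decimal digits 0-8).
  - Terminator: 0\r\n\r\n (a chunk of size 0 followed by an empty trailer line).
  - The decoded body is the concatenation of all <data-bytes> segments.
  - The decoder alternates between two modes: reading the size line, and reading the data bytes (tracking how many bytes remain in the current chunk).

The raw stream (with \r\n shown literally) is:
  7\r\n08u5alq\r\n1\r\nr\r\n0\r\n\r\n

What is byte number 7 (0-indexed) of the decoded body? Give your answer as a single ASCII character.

Chunk 1: stream[0..1]='7' size=0x7=7, data at stream[3..10]='08u5alq' -> body[0..7], body so far='08u5alq'
Chunk 2: stream[12..13]='1' size=0x1=1, data at stream[15..16]='r' -> body[7..8], body so far='08u5alqr'
Chunk 3: stream[18..19]='0' size=0 (terminator). Final body='08u5alqr' (8 bytes)
Body byte 7 = 'r'

Answer: r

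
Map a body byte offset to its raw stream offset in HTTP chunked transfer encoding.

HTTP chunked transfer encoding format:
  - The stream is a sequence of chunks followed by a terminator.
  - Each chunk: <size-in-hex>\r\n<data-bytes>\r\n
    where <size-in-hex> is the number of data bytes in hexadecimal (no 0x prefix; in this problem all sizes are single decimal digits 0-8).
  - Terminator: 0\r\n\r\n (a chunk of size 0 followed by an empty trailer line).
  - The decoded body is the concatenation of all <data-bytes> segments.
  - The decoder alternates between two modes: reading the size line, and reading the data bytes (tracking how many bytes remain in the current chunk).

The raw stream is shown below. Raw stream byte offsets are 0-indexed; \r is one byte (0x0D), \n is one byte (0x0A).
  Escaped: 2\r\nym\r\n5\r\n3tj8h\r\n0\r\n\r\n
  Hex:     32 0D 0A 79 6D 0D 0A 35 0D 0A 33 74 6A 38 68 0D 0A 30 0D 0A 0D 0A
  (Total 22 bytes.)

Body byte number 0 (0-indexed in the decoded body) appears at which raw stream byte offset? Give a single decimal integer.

Chunk 1: stream[0..1]='2' size=0x2=2, data at stream[3..5]='ym' -> body[0..2], body so far='ym'
Chunk 2: stream[7..8]='5' size=0x5=5, data at stream[10..15]='3tj8h' -> body[2..7], body so far='ym3tj8h'
Chunk 3: stream[17..18]='0' size=0 (terminator). Final body='ym3tj8h' (7 bytes)
Body byte 0 at stream offset 3

Answer: 3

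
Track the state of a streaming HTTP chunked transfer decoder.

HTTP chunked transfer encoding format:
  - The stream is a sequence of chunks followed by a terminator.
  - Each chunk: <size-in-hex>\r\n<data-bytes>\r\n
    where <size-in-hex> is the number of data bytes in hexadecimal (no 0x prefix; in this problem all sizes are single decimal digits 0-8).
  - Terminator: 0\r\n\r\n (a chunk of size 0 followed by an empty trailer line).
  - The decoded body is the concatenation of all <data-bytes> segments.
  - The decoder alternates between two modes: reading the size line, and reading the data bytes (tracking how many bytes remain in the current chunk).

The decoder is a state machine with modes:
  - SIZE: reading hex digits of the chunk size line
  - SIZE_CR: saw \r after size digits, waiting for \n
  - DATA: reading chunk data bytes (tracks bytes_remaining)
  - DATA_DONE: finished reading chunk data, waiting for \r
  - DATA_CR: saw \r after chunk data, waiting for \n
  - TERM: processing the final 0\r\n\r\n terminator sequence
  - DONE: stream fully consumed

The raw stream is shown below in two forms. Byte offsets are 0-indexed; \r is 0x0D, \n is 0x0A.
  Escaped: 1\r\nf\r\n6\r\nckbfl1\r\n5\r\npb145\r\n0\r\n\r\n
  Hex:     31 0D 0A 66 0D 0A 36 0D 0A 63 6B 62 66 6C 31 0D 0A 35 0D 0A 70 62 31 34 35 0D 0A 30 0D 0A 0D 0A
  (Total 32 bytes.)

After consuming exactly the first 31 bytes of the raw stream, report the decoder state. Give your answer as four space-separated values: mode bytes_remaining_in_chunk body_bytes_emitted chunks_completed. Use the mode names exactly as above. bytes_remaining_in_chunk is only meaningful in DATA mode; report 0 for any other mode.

Byte 0 = '1': mode=SIZE remaining=0 emitted=0 chunks_done=0
Byte 1 = 0x0D: mode=SIZE_CR remaining=0 emitted=0 chunks_done=0
Byte 2 = 0x0A: mode=DATA remaining=1 emitted=0 chunks_done=0
Byte 3 = 'f': mode=DATA_DONE remaining=0 emitted=1 chunks_done=0
Byte 4 = 0x0D: mode=DATA_CR remaining=0 emitted=1 chunks_done=0
Byte 5 = 0x0A: mode=SIZE remaining=0 emitted=1 chunks_done=1
Byte 6 = '6': mode=SIZE remaining=0 emitted=1 chunks_done=1
Byte 7 = 0x0D: mode=SIZE_CR remaining=0 emitted=1 chunks_done=1
Byte 8 = 0x0A: mode=DATA remaining=6 emitted=1 chunks_done=1
Byte 9 = 'c': mode=DATA remaining=5 emitted=2 chunks_done=1
Byte 10 = 'k': mode=DATA remaining=4 emitted=3 chunks_done=1
Byte 11 = 'b': mode=DATA remaining=3 emitted=4 chunks_done=1
Byte 12 = 'f': mode=DATA remaining=2 emitted=5 chunks_done=1
Byte 13 = 'l': mode=DATA remaining=1 emitted=6 chunks_done=1
Byte 14 = '1': mode=DATA_DONE remaining=0 emitted=7 chunks_done=1
Byte 15 = 0x0D: mode=DATA_CR remaining=0 emitted=7 chunks_done=1
Byte 16 = 0x0A: mode=SIZE remaining=0 emitted=7 chunks_done=2
Byte 17 = '5': mode=SIZE remaining=0 emitted=7 chunks_done=2
Byte 18 = 0x0D: mode=SIZE_CR remaining=0 emitted=7 chunks_done=2
Byte 19 = 0x0A: mode=DATA remaining=5 emitted=7 chunks_done=2
Byte 20 = 'p': mode=DATA remaining=4 emitted=8 chunks_done=2
Byte 21 = 'b': mode=DATA remaining=3 emitted=9 chunks_done=2
Byte 22 = '1': mode=DATA remaining=2 emitted=10 chunks_done=2
Byte 23 = '4': mode=DATA remaining=1 emitted=11 chunks_done=2
Byte 24 = '5': mode=DATA_DONE remaining=0 emitted=12 chunks_done=2
Byte 25 = 0x0D: mode=DATA_CR remaining=0 emitted=12 chunks_done=2
Byte 26 = 0x0A: mode=SIZE remaining=0 emitted=12 chunks_done=3
Byte 27 = '0': mode=SIZE remaining=0 emitted=12 chunks_done=3
Byte 28 = 0x0D: mode=SIZE_CR remaining=0 emitted=12 chunks_done=3
Byte 29 = 0x0A: mode=TERM remaining=0 emitted=12 chunks_done=3
Byte 30 = 0x0D: mode=TERM remaining=0 emitted=12 chunks_done=3

Answer: TERM 0 12 3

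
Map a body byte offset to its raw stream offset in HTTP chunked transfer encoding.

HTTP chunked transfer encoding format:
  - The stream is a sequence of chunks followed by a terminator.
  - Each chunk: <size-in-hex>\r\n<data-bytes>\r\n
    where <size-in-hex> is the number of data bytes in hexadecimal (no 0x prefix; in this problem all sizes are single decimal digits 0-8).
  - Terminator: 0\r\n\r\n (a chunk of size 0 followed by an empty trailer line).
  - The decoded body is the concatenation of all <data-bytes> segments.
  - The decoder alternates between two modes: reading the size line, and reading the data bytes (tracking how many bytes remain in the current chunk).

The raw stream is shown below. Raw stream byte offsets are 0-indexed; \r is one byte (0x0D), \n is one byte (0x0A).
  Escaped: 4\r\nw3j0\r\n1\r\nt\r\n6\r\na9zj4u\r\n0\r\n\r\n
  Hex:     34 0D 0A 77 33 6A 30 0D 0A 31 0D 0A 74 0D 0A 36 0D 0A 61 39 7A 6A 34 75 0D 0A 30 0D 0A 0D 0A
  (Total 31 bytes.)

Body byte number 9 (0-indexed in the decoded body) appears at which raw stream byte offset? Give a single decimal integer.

Answer: 22

Derivation:
Chunk 1: stream[0..1]='4' size=0x4=4, data at stream[3..7]='w3j0' -> body[0..4], body so far='w3j0'
Chunk 2: stream[9..10]='1' size=0x1=1, data at stream[12..13]='t' -> body[4..5], body so far='w3j0t'
Chunk 3: stream[15..16]='6' size=0x6=6, data at stream[18..24]='a9zj4u' -> body[5..11], body so far='w3j0ta9zj4u'
Chunk 4: stream[26..27]='0' size=0 (terminator). Final body='w3j0ta9zj4u' (11 bytes)
Body byte 9 at stream offset 22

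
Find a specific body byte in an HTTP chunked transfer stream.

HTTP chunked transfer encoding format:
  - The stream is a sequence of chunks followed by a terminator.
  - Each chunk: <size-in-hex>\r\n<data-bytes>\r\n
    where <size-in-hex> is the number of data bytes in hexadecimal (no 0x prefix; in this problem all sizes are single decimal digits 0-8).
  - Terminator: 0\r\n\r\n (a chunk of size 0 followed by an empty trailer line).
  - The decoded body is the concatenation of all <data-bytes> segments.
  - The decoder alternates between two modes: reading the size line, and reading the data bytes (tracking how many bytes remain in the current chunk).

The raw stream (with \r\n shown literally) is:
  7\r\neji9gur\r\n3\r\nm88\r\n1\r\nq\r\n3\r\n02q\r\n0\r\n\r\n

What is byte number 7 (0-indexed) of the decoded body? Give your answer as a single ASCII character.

Chunk 1: stream[0..1]='7' size=0x7=7, data at stream[3..10]='eji9gur' -> body[0..7], body so far='eji9gur'
Chunk 2: stream[12..13]='3' size=0x3=3, data at stream[15..18]='m88' -> body[7..10], body so far='eji9gurm88'
Chunk 3: stream[20..21]='1' size=0x1=1, data at stream[23..24]='q' -> body[10..11], body so far='eji9gurm88q'
Chunk 4: stream[26..27]='3' size=0x3=3, data at stream[29..32]='02q' -> body[11..14], body so far='eji9gurm88q02q'
Chunk 5: stream[34..35]='0' size=0 (terminator). Final body='eji9gurm88q02q' (14 bytes)
Body byte 7 = 'm'

Answer: m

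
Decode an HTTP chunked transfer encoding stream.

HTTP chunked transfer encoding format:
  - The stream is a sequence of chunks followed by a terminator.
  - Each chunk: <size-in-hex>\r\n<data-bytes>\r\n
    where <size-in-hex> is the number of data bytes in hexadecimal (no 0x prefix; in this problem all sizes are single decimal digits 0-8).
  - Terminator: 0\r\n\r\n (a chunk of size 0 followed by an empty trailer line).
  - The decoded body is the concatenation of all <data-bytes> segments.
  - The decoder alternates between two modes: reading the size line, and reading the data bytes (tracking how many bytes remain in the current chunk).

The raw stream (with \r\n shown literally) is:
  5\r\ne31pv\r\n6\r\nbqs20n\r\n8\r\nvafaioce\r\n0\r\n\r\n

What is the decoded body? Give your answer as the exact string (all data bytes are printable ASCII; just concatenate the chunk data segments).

Answer: e31pvbqs20nvafaioce

Derivation:
Chunk 1: stream[0..1]='5' size=0x5=5, data at stream[3..8]='e31pv' -> body[0..5], body so far='e31pv'
Chunk 2: stream[10..11]='6' size=0x6=6, data at stream[13..19]='bqs20n' -> body[5..11], body so far='e31pvbqs20n'
Chunk 3: stream[21..22]='8' size=0x8=8, data at stream[24..32]='vafaioce' -> body[11..19], body so far='e31pvbqs20nvafaioce'
Chunk 4: stream[34..35]='0' size=0 (terminator). Final body='e31pvbqs20nvafaioce' (19 bytes)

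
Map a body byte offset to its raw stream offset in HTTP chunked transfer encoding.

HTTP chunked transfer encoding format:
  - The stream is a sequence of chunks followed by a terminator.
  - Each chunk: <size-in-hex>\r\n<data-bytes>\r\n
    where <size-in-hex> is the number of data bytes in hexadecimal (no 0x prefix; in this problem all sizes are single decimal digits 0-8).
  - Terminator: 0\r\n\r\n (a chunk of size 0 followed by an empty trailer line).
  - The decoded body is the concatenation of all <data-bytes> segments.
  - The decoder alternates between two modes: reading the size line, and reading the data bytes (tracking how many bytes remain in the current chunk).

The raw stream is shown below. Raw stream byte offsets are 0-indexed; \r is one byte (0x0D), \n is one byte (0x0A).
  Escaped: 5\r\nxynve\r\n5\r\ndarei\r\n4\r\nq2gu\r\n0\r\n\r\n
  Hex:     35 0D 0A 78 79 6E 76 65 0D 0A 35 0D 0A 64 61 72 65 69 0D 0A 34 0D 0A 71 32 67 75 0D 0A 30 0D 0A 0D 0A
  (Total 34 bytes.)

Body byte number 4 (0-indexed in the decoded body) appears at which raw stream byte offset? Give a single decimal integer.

Chunk 1: stream[0..1]='5' size=0x5=5, data at stream[3..8]='xynve' -> body[0..5], body so far='xynve'
Chunk 2: stream[10..11]='5' size=0x5=5, data at stream[13..18]='darei' -> body[5..10], body so far='xynvedarei'
Chunk 3: stream[20..21]='4' size=0x4=4, data at stream[23..27]='q2gu' -> body[10..14], body so far='xynvedareiq2gu'
Chunk 4: stream[29..30]='0' size=0 (terminator). Final body='xynvedareiq2gu' (14 bytes)
Body byte 4 at stream offset 7

Answer: 7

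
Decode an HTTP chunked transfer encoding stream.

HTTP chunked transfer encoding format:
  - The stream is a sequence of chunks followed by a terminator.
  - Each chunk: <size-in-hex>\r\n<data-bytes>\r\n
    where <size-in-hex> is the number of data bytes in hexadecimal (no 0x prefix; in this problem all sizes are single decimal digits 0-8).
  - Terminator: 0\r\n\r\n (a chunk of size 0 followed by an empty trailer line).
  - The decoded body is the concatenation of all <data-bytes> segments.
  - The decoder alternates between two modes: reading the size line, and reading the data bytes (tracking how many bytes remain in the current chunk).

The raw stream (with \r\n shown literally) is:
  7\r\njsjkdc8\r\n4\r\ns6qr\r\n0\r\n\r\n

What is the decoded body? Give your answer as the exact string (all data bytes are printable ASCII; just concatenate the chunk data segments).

Chunk 1: stream[0..1]='7' size=0x7=7, data at stream[3..10]='jsjkdc8' -> body[0..7], body so far='jsjkdc8'
Chunk 2: stream[12..13]='4' size=0x4=4, data at stream[15..19]='s6qr' -> body[7..11], body so far='jsjkdc8s6qr'
Chunk 3: stream[21..22]='0' size=0 (terminator). Final body='jsjkdc8s6qr' (11 bytes)

Answer: jsjkdc8s6qr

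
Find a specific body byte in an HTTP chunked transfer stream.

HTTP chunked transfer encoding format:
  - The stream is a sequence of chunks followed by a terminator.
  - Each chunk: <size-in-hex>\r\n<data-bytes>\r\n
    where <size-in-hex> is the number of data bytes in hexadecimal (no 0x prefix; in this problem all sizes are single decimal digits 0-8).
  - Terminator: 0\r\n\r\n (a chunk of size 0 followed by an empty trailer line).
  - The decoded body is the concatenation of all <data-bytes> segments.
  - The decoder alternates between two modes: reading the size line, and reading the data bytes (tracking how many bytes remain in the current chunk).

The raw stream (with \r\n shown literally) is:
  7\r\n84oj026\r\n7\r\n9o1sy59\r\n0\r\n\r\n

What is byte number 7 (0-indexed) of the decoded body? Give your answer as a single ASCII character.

Chunk 1: stream[0..1]='7' size=0x7=7, data at stream[3..10]='84oj026' -> body[0..7], body so far='84oj026'
Chunk 2: stream[12..13]='7' size=0x7=7, data at stream[15..22]='9o1sy59' -> body[7..14], body so far='84oj0269o1sy59'
Chunk 3: stream[24..25]='0' size=0 (terminator). Final body='84oj0269o1sy59' (14 bytes)
Body byte 7 = '9'

Answer: 9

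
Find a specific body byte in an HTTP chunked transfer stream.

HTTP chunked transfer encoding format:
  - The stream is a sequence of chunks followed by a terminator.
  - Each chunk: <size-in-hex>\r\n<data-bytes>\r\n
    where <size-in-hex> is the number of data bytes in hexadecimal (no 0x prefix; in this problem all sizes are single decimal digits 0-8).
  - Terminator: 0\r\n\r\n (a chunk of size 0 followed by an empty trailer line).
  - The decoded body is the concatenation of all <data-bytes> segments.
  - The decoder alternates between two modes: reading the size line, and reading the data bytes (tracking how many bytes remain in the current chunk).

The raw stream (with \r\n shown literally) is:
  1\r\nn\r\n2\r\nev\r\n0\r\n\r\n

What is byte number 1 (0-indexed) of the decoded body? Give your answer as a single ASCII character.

Answer: e

Derivation:
Chunk 1: stream[0..1]='1' size=0x1=1, data at stream[3..4]='n' -> body[0..1], body so far='n'
Chunk 2: stream[6..7]='2' size=0x2=2, data at stream[9..11]='ev' -> body[1..3], body so far='nev'
Chunk 3: stream[13..14]='0' size=0 (terminator). Final body='nev' (3 bytes)
Body byte 1 = 'e'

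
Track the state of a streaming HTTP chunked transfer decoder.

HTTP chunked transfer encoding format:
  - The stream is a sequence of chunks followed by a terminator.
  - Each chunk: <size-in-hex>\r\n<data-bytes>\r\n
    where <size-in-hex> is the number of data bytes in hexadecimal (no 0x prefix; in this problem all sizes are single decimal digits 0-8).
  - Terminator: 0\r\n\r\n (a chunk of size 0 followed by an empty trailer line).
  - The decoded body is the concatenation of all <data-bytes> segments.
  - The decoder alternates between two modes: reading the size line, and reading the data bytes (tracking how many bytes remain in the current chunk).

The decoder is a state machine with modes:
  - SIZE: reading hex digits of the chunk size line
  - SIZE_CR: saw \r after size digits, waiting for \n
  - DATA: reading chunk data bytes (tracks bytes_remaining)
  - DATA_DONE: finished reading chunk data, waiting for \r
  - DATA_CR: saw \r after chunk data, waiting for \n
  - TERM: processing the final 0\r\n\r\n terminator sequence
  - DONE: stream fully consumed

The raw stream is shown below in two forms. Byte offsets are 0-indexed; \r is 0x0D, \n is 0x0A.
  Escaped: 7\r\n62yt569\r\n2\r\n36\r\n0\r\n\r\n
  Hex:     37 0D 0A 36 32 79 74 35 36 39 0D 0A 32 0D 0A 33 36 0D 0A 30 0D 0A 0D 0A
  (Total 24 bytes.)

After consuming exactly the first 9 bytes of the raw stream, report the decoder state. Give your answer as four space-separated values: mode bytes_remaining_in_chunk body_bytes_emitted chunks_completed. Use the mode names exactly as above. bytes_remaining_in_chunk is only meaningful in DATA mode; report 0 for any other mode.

Answer: DATA 1 6 0

Derivation:
Byte 0 = '7': mode=SIZE remaining=0 emitted=0 chunks_done=0
Byte 1 = 0x0D: mode=SIZE_CR remaining=0 emitted=0 chunks_done=0
Byte 2 = 0x0A: mode=DATA remaining=7 emitted=0 chunks_done=0
Byte 3 = '6': mode=DATA remaining=6 emitted=1 chunks_done=0
Byte 4 = '2': mode=DATA remaining=5 emitted=2 chunks_done=0
Byte 5 = 'y': mode=DATA remaining=4 emitted=3 chunks_done=0
Byte 6 = 't': mode=DATA remaining=3 emitted=4 chunks_done=0
Byte 7 = '5': mode=DATA remaining=2 emitted=5 chunks_done=0
Byte 8 = '6': mode=DATA remaining=1 emitted=6 chunks_done=0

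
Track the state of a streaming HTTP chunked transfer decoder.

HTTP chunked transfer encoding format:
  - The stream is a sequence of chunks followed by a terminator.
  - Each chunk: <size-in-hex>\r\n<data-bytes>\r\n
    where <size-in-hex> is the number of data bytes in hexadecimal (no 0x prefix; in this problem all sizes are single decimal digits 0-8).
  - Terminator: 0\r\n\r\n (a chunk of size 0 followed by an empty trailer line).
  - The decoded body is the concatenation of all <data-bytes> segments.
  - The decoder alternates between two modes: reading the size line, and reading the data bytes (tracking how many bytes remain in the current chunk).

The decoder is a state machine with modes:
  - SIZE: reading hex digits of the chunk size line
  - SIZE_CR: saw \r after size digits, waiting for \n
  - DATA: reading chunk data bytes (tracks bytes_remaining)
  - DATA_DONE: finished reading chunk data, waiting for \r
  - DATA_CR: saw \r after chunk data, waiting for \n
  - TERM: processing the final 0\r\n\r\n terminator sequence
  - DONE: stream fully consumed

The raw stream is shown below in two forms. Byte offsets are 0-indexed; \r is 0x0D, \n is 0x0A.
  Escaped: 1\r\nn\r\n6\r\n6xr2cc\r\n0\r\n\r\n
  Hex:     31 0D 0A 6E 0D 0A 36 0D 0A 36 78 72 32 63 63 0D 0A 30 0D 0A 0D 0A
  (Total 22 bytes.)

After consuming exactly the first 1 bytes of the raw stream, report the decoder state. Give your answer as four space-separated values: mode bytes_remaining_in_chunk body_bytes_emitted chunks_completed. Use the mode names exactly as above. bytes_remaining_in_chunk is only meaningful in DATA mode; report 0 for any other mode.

Answer: SIZE 0 0 0

Derivation:
Byte 0 = '1': mode=SIZE remaining=0 emitted=0 chunks_done=0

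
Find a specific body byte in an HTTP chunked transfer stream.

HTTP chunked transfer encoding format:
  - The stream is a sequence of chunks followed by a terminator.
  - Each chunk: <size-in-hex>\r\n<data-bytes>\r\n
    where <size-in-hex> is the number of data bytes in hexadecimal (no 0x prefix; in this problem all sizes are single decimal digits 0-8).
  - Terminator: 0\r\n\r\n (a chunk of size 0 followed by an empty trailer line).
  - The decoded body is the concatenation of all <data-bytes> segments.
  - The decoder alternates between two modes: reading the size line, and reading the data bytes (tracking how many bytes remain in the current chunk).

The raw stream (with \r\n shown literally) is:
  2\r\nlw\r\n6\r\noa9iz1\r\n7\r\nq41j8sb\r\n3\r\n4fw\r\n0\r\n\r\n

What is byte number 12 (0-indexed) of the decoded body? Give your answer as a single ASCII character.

Chunk 1: stream[0..1]='2' size=0x2=2, data at stream[3..5]='lw' -> body[0..2], body so far='lw'
Chunk 2: stream[7..8]='6' size=0x6=6, data at stream[10..16]='oa9iz1' -> body[2..8], body so far='lwoa9iz1'
Chunk 3: stream[18..19]='7' size=0x7=7, data at stream[21..28]='q41j8sb' -> body[8..15], body so far='lwoa9iz1q41j8sb'
Chunk 4: stream[30..31]='3' size=0x3=3, data at stream[33..36]='4fw' -> body[15..18], body so far='lwoa9iz1q41j8sb4fw'
Chunk 5: stream[38..39]='0' size=0 (terminator). Final body='lwoa9iz1q41j8sb4fw' (18 bytes)
Body byte 12 = '8'

Answer: 8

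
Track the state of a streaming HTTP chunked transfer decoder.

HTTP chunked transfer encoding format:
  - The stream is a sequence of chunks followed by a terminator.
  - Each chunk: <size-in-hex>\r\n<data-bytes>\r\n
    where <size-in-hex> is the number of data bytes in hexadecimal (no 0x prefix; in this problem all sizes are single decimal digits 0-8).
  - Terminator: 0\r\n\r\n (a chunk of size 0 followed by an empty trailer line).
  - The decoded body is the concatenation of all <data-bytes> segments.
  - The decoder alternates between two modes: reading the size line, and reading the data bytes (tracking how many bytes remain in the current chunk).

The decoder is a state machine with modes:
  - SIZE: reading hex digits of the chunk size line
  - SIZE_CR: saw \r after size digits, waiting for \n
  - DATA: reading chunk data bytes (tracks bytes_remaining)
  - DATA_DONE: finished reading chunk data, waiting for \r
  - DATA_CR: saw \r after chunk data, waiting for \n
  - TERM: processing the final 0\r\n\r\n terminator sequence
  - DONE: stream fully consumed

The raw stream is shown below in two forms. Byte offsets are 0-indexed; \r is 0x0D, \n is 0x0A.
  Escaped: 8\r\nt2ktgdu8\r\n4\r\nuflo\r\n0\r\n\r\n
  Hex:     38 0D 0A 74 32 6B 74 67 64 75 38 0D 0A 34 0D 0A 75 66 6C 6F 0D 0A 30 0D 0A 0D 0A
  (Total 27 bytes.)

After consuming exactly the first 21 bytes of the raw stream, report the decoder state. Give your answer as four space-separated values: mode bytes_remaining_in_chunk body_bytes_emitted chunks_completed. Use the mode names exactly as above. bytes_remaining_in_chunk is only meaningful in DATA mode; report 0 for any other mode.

Byte 0 = '8': mode=SIZE remaining=0 emitted=0 chunks_done=0
Byte 1 = 0x0D: mode=SIZE_CR remaining=0 emitted=0 chunks_done=0
Byte 2 = 0x0A: mode=DATA remaining=8 emitted=0 chunks_done=0
Byte 3 = 't': mode=DATA remaining=7 emitted=1 chunks_done=0
Byte 4 = '2': mode=DATA remaining=6 emitted=2 chunks_done=0
Byte 5 = 'k': mode=DATA remaining=5 emitted=3 chunks_done=0
Byte 6 = 't': mode=DATA remaining=4 emitted=4 chunks_done=0
Byte 7 = 'g': mode=DATA remaining=3 emitted=5 chunks_done=0
Byte 8 = 'd': mode=DATA remaining=2 emitted=6 chunks_done=0
Byte 9 = 'u': mode=DATA remaining=1 emitted=7 chunks_done=0
Byte 10 = '8': mode=DATA_DONE remaining=0 emitted=8 chunks_done=0
Byte 11 = 0x0D: mode=DATA_CR remaining=0 emitted=8 chunks_done=0
Byte 12 = 0x0A: mode=SIZE remaining=0 emitted=8 chunks_done=1
Byte 13 = '4': mode=SIZE remaining=0 emitted=8 chunks_done=1
Byte 14 = 0x0D: mode=SIZE_CR remaining=0 emitted=8 chunks_done=1
Byte 15 = 0x0A: mode=DATA remaining=4 emitted=8 chunks_done=1
Byte 16 = 'u': mode=DATA remaining=3 emitted=9 chunks_done=1
Byte 17 = 'f': mode=DATA remaining=2 emitted=10 chunks_done=1
Byte 18 = 'l': mode=DATA remaining=1 emitted=11 chunks_done=1
Byte 19 = 'o': mode=DATA_DONE remaining=0 emitted=12 chunks_done=1
Byte 20 = 0x0D: mode=DATA_CR remaining=0 emitted=12 chunks_done=1

Answer: DATA_CR 0 12 1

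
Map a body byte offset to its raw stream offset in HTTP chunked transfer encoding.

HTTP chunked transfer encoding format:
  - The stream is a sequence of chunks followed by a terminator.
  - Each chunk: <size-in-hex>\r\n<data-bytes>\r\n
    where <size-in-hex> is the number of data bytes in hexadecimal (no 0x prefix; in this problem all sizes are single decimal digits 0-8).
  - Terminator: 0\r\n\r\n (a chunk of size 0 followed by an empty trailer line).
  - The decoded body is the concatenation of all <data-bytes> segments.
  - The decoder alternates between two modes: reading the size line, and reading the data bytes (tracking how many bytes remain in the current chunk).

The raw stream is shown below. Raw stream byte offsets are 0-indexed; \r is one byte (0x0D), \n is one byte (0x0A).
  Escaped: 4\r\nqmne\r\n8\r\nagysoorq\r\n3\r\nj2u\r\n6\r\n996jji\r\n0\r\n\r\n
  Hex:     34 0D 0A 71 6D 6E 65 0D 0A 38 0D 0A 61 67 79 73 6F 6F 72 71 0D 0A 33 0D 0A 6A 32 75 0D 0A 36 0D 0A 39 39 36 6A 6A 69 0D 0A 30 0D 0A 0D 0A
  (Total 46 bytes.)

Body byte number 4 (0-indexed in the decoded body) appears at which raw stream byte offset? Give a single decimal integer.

Answer: 12

Derivation:
Chunk 1: stream[0..1]='4' size=0x4=4, data at stream[3..7]='qmne' -> body[0..4], body so far='qmne'
Chunk 2: stream[9..10]='8' size=0x8=8, data at stream[12..20]='agysoorq' -> body[4..12], body so far='qmneagysoorq'
Chunk 3: stream[22..23]='3' size=0x3=3, data at stream[25..28]='j2u' -> body[12..15], body so far='qmneagysoorqj2u'
Chunk 4: stream[30..31]='6' size=0x6=6, data at stream[33..39]='996jji' -> body[15..21], body so far='qmneagysoorqj2u996jji'
Chunk 5: stream[41..42]='0' size=0 (terminator). Final body='qmneagysoorqj2u996jji' (21 bytes)
Body byte 4 at stream offset 12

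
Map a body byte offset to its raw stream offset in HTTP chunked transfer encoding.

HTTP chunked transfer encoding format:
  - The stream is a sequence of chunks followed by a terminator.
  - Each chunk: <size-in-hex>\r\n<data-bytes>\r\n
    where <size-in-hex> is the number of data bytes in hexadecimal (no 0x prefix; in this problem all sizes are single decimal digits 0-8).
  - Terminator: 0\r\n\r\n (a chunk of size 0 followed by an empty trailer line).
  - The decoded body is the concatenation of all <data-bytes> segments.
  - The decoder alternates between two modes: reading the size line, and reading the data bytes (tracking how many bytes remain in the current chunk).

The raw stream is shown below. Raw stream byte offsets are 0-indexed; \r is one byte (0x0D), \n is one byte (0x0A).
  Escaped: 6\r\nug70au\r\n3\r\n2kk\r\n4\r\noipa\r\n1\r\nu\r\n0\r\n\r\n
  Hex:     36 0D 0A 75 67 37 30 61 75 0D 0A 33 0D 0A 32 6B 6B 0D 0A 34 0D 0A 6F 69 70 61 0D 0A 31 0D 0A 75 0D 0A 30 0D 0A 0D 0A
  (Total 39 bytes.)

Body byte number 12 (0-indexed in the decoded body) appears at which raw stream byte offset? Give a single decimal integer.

Answer: 25

Derivation:
Chunk 1: stream[0..1]='6' size=0x6=6, data at stream[3..9]='ug70au' -> body[0..6], body so far='ug70au'
Chunk 2: stream[11..12]='3' size=0x3=3, data at stream[14..17]='2kk' -> body[6..9], body so far='ug70au2kk'
Chunk 3: stream[19..20]='4' size=0x4=4, data at stream[22..26]='oipa' -> body[9..13], body so far='ug70au2kkoipa'
Chunk 4: stream[28..29]='1' size=0x1=1, data at stream[31..32]='u' -> body[13..14], body so far='ug70au2kkoipau'
Chunk 5: stream[34..35]='0' size=0 (terminator). Final body='ug70au2kkoipau' (14 bytes)
Body byte 12 at stream offset 25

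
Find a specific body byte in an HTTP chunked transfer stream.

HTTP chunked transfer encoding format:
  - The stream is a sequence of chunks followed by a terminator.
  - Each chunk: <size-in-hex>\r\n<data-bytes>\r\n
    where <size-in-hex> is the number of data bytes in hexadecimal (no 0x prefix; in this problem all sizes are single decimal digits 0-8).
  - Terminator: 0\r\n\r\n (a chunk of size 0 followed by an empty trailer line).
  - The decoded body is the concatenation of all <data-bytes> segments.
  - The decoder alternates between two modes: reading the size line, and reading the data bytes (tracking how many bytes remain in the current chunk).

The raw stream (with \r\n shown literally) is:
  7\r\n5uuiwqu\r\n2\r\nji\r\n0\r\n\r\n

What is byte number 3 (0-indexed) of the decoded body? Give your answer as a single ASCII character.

Answer: i

Derivation:
Chunk 1: stream[0..1]='7' size=0x7=7, data at stream[3..10]='5uuiwqu' -> body[0..7], body so far='5uuiwqu'
Chunk 2: stream[12..13]='2' size=0x2=2, data at stream[15..17]='ji' -> body[7..9], body so far='5uuiwquji'
Chunk 3: stream[19..20]='0' size=0 (terminator). Final body='5uuiwquji' (9 bytes)
Body byte 3 = 'i'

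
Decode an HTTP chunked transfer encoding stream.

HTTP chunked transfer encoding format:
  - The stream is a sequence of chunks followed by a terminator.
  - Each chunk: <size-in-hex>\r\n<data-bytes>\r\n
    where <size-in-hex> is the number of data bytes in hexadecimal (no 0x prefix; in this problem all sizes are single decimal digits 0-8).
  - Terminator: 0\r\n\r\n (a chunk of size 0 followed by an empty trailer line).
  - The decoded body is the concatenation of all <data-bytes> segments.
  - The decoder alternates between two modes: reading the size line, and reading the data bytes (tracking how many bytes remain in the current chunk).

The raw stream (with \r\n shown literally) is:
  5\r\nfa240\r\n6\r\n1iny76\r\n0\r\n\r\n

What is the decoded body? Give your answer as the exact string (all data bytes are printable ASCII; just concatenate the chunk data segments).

Chunk 1: stream[0..1]='5' size=0x5=5, data at stream[3..8]='fa240' -> body[0..5], body so far='fa240'
Chunk 2: stream[10..11]='6' size=0x6=6, data at stream[13..19]='1iny76' -> body[5..11], body so far='fa2401iny76'
Chunk 3: stream[21..22]='0' size=0 (terminator). Final body='fa2401iny76' (11 bytes)

Answer: fa2401iny76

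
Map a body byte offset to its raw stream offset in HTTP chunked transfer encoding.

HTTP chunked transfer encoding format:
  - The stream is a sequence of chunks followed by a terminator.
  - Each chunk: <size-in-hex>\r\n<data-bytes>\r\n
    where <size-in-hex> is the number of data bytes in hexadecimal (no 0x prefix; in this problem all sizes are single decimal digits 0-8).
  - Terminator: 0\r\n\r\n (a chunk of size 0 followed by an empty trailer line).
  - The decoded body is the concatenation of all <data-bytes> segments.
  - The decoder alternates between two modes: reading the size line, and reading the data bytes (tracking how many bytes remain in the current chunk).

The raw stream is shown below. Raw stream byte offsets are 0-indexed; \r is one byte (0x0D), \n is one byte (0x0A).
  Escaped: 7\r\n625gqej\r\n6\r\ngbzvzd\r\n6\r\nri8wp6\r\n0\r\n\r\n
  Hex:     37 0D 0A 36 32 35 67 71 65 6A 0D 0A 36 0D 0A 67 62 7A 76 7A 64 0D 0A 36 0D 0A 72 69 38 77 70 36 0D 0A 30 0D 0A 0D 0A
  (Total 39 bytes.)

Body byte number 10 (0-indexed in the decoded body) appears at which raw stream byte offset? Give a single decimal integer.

Answer: 18

Derivation:
Chunk 1: stream[0..1]='7' size=0x7=7, data at stream[3..10]='625gqej' -> body[0..7], body so far='625gqej'
Chunk 2: stream[12..13]='6' size=0x6=6, data at stream[15..21]='gbzvzd' -> body[7..13], body so far='625gqejgbzvzd'
Chunk 3: stream[23..24]='6' size=0x6=6, data at stream[26..32]='ri8wp6' -> body[13..19], body so far='625gqejgbzvzdri8wp6'
Chunk 4: stream[34..35]='0' size=0 (terminator). Final body='625gqejgbzvzdri8wp6' (19 bytes)
Body byte 10 at stream offset 18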